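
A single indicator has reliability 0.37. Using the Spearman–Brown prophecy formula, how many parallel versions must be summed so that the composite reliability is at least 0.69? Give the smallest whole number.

k ≥ ρ*(1−ρ₁)/(ρ₁(1−ρ*)) = 0.69·0.63 / (0.37·0.31) = 3.790.
Smallest integer k = 4.

4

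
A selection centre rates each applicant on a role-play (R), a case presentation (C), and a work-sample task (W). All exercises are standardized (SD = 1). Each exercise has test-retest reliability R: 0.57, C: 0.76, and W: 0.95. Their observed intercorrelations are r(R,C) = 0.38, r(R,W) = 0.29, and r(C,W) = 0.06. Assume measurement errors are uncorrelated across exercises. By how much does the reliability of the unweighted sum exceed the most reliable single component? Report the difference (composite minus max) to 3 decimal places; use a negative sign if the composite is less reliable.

Var(sum) = 3 + 1.46 = 4.46; true-score variance = 2.28 + 1.46 = 3.74; composite reliability = 0.8386.
Max component reliability = 0.9500.
Difference = 0.8386 − 0.9500 = -0.111.

-0.111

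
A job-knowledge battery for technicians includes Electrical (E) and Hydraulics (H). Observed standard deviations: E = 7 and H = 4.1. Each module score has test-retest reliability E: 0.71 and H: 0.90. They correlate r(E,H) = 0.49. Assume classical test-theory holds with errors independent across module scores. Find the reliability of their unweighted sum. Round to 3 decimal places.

Var(E+H) = 7² + 4.1² + 2·[7·4.1·0.49] = 65.81 + 28.126 = 93.936.
With uncorrelated errors the cross-covariances are all true-score covariance, so they carry over unchanged; only the diagonal terms shrink to ρᵢσᵢ².
True-score variance = [7²·0.71 + 4.1²·0.90] + 28.126 = 49.919 + 28.126 = 78.045.
Reliability = 78.045 / 93.936 = 0.831.

0.831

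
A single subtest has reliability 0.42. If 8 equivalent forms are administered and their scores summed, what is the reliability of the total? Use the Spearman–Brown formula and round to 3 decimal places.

ρ_k = kρ / (1 + (k−1)ρ) = 8·0.42 / (1 + 7·0.42) = 3.360 / 3.940 = 0.853.

0.853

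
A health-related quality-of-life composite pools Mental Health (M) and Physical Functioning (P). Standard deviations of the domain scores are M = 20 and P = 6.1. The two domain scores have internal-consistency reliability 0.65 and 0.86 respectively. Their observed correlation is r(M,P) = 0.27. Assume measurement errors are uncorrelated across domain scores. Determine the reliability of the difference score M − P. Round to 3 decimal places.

0.609

Var(M−P) = 20² + 6.1² − 2·20·6.1·0.27 = 437.21 − 65.88 = 371.33.
Because errors are independent across components, Cov(Tᵢ,Tⱼ) = Cov(Xᵢ,Xⱼ); the off-diagonal part of the true-score variance is the same as above.
True-score variance = [20²·0.65 + 6.1²·0.86] − 65.88 = 292.001 − 65.88 = 226.121.
Reliability = 226.121 / 371.33 = 0.609.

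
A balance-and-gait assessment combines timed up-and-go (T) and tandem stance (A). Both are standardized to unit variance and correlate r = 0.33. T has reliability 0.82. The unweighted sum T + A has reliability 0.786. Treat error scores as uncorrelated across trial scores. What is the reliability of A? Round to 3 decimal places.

0.611

Var(T+A) = 2 + 2·0.33 = 2.660.
True-score variance = ρ_T + ρ_A + 2·0.33, so 0.786 = (0.82 + ρ_A + 0.66) / 2.660.
ρ_A = 0.786·2.660 − 0.82 − 0.66 = 0.611.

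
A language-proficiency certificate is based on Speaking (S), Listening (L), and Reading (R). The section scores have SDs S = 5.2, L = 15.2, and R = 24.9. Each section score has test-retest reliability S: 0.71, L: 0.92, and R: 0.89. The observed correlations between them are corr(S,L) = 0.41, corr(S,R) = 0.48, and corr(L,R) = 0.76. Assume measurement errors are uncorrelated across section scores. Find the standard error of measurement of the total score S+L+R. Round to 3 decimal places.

9.722

Var(total) = 878.09 + 764.403 = 1642.49.
True-score variance = 783.564 + 764.403 = 1547.97, so reliability = 0.9424.
Error variance = 1642.49 − 1547.97 = 94.5259; SEM = √94.5259 = 9.722.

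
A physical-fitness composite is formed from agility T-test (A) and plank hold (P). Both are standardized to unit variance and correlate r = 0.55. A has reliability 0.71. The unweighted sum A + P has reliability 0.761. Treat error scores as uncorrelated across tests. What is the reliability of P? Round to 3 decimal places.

Var(A+P) = 2 + 2·0.55 = 3.100.
True-score variance = ρ_A + ρ_P + 2·0.55, so 0.761 = (0.71 + ρ_P + 1.10) / 3.100.
ρ_P = 0.761·3.100 − 0.71 − 1.10 = 0.549.

0.549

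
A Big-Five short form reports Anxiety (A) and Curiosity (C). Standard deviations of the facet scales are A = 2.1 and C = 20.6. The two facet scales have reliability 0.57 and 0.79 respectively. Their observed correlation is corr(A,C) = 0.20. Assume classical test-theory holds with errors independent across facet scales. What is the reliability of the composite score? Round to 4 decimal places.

0.7960

Var(A+C) = 2.1² + 20.6² + 2·[2.1·20.6·0.20] = 428.77 + 17.304 = 446.074.
Because errors are independent across components, Cov(Tᵢ,Tⱼ) = Cov(Xᵢ,Xⱼ); the off-diagonal part of the true-score variance is the same as above.
True-score variance = [2.1²·0.57 + 20.6²·0.79] + 17.304 = 337.758 + 17.304 = 355.062.
Reliability = 355.062 / 446.074 = 0.7960.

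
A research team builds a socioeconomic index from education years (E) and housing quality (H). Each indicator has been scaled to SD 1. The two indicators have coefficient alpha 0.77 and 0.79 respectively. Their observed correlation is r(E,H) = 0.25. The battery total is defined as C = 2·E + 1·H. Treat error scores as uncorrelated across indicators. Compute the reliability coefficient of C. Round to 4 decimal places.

Var(C) = 2² + 1 + 2·[2·0.25] = 5 + 1 = 6.
With uncorrelated errors the cross-covariances are all true-score covariance, so they carry over unchanged; only the diagonal terms shrink to ρᵢσᵢ².
True-score variance = [2²·0.77 + 0.79] + 1 = 3.87 + 1 = 4.87.
Reliability = 4.87 / 6 = 0.8117.

0.8117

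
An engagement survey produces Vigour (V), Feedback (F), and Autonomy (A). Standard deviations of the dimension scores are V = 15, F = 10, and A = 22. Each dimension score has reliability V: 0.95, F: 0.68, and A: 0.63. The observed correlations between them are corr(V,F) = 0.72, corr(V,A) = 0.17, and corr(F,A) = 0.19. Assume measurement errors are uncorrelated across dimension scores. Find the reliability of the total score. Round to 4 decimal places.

Var(V+F+A) = 15² + 10² + 22² + 2·[15·10·0.72 + 15·22·0.17 + 10·22·0.19] = 809 + 411.8 = 1220.8.
With uncorrelated errors the cross-covariances are all true-score covariance, so they carry over unchanged; only the diagonal terms shrink to ρᵢσᵢ².
True-score variance = [15²·0.95 + 10²·0.68 + 22²·0.63] + 411.8 = 586.67 + 411.8 = 998.47.
Reliability = 998.47 / 1220.8 = 0.8179.

0.8179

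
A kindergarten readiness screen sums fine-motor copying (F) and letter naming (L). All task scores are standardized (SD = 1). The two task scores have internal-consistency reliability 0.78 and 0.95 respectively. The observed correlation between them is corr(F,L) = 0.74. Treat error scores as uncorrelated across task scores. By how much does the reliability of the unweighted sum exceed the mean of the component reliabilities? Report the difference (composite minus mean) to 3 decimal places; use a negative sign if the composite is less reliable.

0.057

Var(sum) = 2 + 1.48 = 3.48; true-score variance = 1.73 + 1.48 = 3.21; composite reliability = 0.9224.
Mean component reliability = 0.8650.
Difference = 0.9224 − 0.8650 = 0.057.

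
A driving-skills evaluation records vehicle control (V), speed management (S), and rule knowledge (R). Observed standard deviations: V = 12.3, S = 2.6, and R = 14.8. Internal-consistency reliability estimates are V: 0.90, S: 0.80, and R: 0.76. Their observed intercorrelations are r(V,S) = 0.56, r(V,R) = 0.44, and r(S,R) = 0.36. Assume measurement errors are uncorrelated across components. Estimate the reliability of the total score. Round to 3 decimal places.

Var(V+S+R) = 12.3² + 2.6² + 14.8² + 2·[12.3·2.6·0.56 + 12.3·14.8·0.44 + 2.6·14.8·0.36] = 377.09 + 223.718 = 600.808.
With uncorrelated errors the cross-covariances are all true-score covariance, so they carry over unchanged; only the diagonal terms shrink to ρᵢσᵢ².
True-score variance = [12.3²·0.90 + 2.6²·0.80 + 14.8²·0.76] + 223.718 = 308.039 + 223.718 = 531.758.
Reliability = 531.758 / 600.808 = 0.885.

0.885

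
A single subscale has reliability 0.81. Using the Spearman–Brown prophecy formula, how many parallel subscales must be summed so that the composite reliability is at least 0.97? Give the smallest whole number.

k ≥ ρ*(1−ρ₁)/(ρ₁(1−ρ*)) = 0.97·0.19 / (0.81·0.03) = 7.584.
Smallest integer k = 8.

8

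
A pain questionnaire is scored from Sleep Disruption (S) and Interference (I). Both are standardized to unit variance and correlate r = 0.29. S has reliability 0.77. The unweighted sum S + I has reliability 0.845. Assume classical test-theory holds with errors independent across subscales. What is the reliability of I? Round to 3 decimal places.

Var(S+I) = 2 + 2·0.29 = 2.580.
True-score variance = ρ_S + ρ_I + 2·0.29, so 0.845 = (0.77 + ρ_I + 0.58) / 2.580.
ρ_I = 0.845·2.580 − 0.77 − 0.58 = 0.830.

0.830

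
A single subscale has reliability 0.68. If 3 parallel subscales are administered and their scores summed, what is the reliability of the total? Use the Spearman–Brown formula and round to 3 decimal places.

0.864

ρ_k = kρ / (1 + (k−1)ρ) = 3·0.68 / (1 + 2·0.68) = 2.040 / 2.360 = 0.864.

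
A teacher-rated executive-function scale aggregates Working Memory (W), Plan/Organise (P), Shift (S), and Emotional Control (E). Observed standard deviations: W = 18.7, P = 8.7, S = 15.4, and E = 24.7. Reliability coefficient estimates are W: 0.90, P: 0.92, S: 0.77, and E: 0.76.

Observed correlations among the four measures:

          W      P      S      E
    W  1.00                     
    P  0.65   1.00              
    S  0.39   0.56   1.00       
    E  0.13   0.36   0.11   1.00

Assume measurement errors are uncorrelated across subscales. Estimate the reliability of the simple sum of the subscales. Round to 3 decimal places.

Var(W+P+S+E) = 18.7² + 8.7² + 15.4² + 24.7² + 2·[18.7·8.7·0.65 + 18.7·15.4·0.39 + 18.7·24.7·0.13 + 8.7·15.4·0.56 + 8.7·24.7·0.36 + 15.4·24.7·0.11] = 1272.63 + 944.675 = 2217.3.
With uncorrelated errors the cross-covariances are all true-score covariance, so they carry over unchanged; only the diagonal terms shrink to ρᵢσᵢ².
True-score variance = [18.7²·0.90 + 8.7²·0.92 + 15.4²·0.77 + 24.7²·0.76] + 944.675 = 1030.64 + 944.675 = 1975.31.
Reliability = 1975.31 / 2217.3 = 0.891.

0.891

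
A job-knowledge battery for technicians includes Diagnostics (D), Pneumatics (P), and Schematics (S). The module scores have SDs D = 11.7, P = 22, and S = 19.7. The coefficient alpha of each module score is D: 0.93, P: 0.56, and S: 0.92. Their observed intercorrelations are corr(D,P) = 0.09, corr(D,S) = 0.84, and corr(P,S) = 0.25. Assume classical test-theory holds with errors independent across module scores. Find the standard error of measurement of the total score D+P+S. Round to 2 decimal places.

15.92

Var(total) = 1008.98 + 650.255 = 1659.24.
True-score variance = 755.39 + 650.255 = 1405.65, so reliability = 0.8472.
Error variance = 1659.24 − 1405.65 = 253.59; SEM = √253.59 = 15.92.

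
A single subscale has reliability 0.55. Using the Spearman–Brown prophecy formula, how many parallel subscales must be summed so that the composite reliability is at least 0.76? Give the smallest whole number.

k ≥ ρ*(1−ρ₁)/(ρ₁(1−ρ*)) = 0.76·0.45 / (0.55·0.24) = 2.591.
Smallest integer k = 3.

3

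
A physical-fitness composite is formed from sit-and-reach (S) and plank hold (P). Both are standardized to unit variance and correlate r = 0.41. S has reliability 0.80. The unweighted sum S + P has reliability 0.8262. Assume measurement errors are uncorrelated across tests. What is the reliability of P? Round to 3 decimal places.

0.710

Var(S+P) = 2 + 2·0.41 = 2.820.
True-score variance = ρ_S + ρ_P + 2·0.41, so 0.8262 = (0.80 + ρ_P + 0.82) / 2.820.
ρ_P = 0.8262·2.820 − 0.80 − 0.82 = 0.710.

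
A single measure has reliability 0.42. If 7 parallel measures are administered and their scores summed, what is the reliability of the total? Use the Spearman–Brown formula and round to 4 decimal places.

0.8352

ρ_k = kρ / (1 + (k−1)ρ) = 7·0.42 / (1 + 6·0.42) = 2.940 / 3.520 = 0.8352.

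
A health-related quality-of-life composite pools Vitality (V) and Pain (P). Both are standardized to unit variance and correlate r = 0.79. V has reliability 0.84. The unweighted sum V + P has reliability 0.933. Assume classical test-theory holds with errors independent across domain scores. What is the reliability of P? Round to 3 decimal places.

Var(V+P) = 2 + 2·0.79 = 3.580.
True-score variance = ρ_V + ρ_P + 2·0.79, so 0.933 = (0.84 + ρ_P + 1.58) / 3.580.
ρ_P = 0.933·3.580 − 0.84 − 1.58 = 0.920.

0.920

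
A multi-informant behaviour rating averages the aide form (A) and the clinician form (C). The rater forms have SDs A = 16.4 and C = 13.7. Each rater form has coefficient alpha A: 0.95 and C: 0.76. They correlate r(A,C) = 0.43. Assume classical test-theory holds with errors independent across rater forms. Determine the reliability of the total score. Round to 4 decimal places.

Var(A+C) = 16.4² + 13.7² + 2·[16.4·13.7·0.43] = 456.65 + 193.225 = 649.875.
With uncorrelated errors the cross-covariances are all true-score covariance, so they carry over unchanged; only the diagonal terms shrink to ρᵢσᵢ².
True-score variance = [16.4²·0.95 + 13.7²·0.76] + 193.225 = 398.156 + 193.225 = 591.381.
Reliability = 591.381 / 649.875 = 0.9100.

0.9100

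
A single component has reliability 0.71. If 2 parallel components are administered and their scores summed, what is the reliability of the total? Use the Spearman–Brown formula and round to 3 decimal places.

ρ_k = kρ / (1 + (k−1)ρ) = 2·0.71 / (1 + 1·0.71) = 1.420 / 1.710 = 0.830.

0.830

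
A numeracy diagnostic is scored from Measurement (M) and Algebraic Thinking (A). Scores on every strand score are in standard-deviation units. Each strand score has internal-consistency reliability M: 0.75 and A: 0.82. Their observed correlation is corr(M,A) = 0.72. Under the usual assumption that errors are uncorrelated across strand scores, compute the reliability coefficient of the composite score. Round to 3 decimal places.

Var(M+A) = 2 + 2·[0.72] = 2 + 1.44 = 3.44.
Under uncorrelated errors the observed covariances equal the true-score covariances, so only the own-variance terms attenuate.
True-score variance = [0.75 + 0.82] + 1.44 = 1.57 + 1.44 = 3.01.
Reliability = 3.01 / 3.44 = 0.875.

0.875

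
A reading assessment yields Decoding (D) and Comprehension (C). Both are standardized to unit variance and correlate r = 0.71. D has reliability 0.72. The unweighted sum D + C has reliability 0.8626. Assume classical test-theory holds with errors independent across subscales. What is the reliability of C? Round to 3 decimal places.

0.810

Var(D+C) = 2 + 2·0.71 = 3.420.
True-score variance = ρ_D + ρ_C + 2·0.71, so 0.8626 = (0.72 + ρ_C + 1.42) / 3.420.
ρ_C = 0.8626·3.420 − 0.72 − 1.42 = 0.810.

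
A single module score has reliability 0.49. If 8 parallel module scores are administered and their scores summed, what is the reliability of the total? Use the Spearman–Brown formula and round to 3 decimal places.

0.885

ρ_k = kρ / (1 + (k−1)ρ) = 8·0.49 / (1 + 7·0.49) = 3.920 / 4.430 = 0.885.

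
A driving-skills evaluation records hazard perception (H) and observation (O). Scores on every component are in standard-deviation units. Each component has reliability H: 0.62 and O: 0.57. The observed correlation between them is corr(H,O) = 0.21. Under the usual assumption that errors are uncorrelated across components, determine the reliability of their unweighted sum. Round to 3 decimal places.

Var(H+O) = 2 + 2·[0.21] = 2 + 0.42 = 2.42.
Under uncorrelated errors the observed covariances equal the true-score covariances, so only the own-variance terms attenuate.
True-score variance = [0.62 + 0.57] + 0.42 = 1.19 + 0.42 = 1.61.
Reliability = 1.61 / 2.42 = 0.665.

0.665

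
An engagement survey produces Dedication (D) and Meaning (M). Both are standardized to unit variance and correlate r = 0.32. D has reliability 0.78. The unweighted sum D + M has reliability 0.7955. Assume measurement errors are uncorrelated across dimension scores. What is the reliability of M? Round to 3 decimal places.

0.680

Var(D+M) = 2 + 2·0.32 = 2.640.
True-score variance = ρ_D + ρ_M + 2·0.32, so 0.7955 = (0.78 + ρ_M + 0.64) / 2.640.
ρ_M = 0.7955·2.640 − 0.78 − 0.64 = 0.680.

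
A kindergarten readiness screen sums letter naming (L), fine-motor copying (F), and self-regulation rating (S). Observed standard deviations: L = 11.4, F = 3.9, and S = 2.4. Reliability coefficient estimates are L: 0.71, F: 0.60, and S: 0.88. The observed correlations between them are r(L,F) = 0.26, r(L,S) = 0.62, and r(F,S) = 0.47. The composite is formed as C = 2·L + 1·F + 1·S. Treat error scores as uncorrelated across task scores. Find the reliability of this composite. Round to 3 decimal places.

0.763

Var(C) = 2²·11.4² + 3.9² + 2.4² + 2·[2·11.4·3.9·0.26 + 2·11.4·2.4·0.62 + 3.9·2.4·0.47] = 540.81 + 122.89 = 663.7.
Because errors are independent across components, Cov(Tᵢ,Tⱼ) = Cov(Xᵢ,Xⱼ); the off-diagonal part of the true-score variance is the same as above.
True-score variance = [2²·11.4²·0.71 + 3.9²·0.60 + 2.4²·0.88] + 122.89 = 383.281 + 122.89 = 506.171.
Reliability = 506.171 / 663.7 = 0.763.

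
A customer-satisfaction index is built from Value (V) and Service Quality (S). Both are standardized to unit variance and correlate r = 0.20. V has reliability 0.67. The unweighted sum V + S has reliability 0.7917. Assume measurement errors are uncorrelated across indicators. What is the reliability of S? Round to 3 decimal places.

Var(V+S) = 2 + 2·0.20 = 2.400.
True-score variance = ρ_V + ρ_S + 2·0.20, so 0.7917 = (0.67 + ρ_S + 0.40) / 2.400.
ρ_S = 0.7917·2.400 − 0.67 − 0.40 = 0.830.

0.830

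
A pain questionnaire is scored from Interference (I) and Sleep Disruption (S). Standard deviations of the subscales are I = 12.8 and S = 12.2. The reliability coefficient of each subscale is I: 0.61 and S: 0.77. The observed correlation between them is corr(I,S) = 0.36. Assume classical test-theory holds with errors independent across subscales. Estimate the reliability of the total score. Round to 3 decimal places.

0.769

Var(I+S) = 12.8² + 12.2² + 2·[12.8·12.2·0.36] = 312.68 + 112.435 = 425.115.
Under uncorrelated errors the observed covariances equal the true-score covariances, so only the own-variance terms attenuate.
True-score variance = [12.8²·0.61 + 12.2²·0.77] + 112.435 = 214.549 + 112.435 = 326.984.
Reliability = 326.984 / 425.115 = 0.769.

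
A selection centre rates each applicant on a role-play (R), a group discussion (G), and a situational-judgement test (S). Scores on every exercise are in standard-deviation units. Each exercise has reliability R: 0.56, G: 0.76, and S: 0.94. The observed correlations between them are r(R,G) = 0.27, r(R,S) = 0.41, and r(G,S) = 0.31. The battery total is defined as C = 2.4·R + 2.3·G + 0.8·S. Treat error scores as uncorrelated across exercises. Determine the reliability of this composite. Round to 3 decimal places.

Var(C) = 2.4² + 2.3² + 0.8² + 2·[5.52·0.27 + 1.92·0.41 + 1.84·0.31] = 11.69 + 5.696 = 17.386.
With uncorrelated errors the cross-covariances are all true-score covariance, so they carry over unchanged; only the diagonal terms shrink to ρᵢσᵢ².
True-score variance = [2.4²·0.56 + 2.3²·0.76 + 0.8²·0.94] + 5.696 = 7.8476 + 5.696 = 13.5436.
Reliability = 13.5436 / 17.386 = 0.779.

0.779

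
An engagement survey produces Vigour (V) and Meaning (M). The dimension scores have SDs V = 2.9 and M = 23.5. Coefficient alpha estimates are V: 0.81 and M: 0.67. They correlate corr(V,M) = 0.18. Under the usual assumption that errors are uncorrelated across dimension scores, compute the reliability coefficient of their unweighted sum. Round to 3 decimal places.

0.686

Var(V+M) = 2.9² + 23.5² + 2·[2.9·23.5·0.18] = 560.66 + 24.534 = 585.194.
Under uncorrelated errors the observed covariances equal the true-score covariances, so only the own-variance terms attenuate.
True-score variance = [2.9²·0.81 + 23.5²·0.67] + 24.534 = 376.82 + 24.534 = 401.354.
Reliability = 401.354 / 585.194 = 0.686.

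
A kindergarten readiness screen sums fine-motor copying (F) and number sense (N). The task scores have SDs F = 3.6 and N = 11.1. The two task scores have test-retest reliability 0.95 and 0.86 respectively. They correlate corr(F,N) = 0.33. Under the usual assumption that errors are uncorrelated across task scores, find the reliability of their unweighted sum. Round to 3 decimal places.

0.890

Var(F+N) = 3.6² + 11.1² + 2·[3.6·11.1·0.33] = 136.17 + 26.3736 = 162.544.
Under uncorrelated errors the observed covariances equal the true-score covariances, so only the own-variance terms attenuate.
True-score variance = [3.6²·0.95 + 11.1²·0.86] + 26.3736 = 118.273 + 26.3736 = 144.646.
Reliability = 144.646 / 162.544 = 0.890.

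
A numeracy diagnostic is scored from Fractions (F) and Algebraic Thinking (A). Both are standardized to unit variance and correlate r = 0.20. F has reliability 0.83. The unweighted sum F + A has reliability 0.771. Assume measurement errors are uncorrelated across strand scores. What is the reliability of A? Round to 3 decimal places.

Var(F+A) = 2 + 2·0.20 = 2.400.
True-score variance = ρ_F + ρ_A + 2·0.20, so 0.771 = (0.83 + ρ_A + 0.40) / 2.400.
ρ_A = 0.771·2.400 − 0.83 − 0.40 = 0.620.

0.620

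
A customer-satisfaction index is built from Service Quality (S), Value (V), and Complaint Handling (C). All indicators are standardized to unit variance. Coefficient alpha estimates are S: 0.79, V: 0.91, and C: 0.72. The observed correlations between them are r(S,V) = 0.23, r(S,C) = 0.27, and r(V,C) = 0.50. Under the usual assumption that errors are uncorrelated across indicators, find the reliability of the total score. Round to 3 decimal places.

0.884

Var(S+V+C) = 3 + 2·[0.23 + 0.27 + 0.50] = 3 + 2 = 5.
With uncorrelated errors the cross-covariances are all true-score covariance, so they carry over unchanged; only the diagonal terms shrink to ρᵢσᵢ².
True-score variance = [0.79 + 0.91 + 0.72] + 2 = 2.42 + 2 = 4.42.
Reliability = 4.42 / 5 = 0.884.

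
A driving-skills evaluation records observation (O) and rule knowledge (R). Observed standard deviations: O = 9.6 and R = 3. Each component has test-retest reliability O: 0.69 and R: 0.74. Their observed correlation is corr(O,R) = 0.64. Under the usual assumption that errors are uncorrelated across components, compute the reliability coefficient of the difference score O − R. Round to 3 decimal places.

0.519

Var(O−R) = 9.6² + 3² − 2·9.6·3·0.64 = 101.16 − 36.864 = 64.296.
Because errors are independent across components, Cov(Tᵢ,Tⱼ) = Cov(Xᵢ,Xⱼ); the off-diagonal part of the true-score variance is the same as above.
True-score variance = [9.6²·0.69 + 3²·0.74] − 36.864 = 70.2504 − 36.864 = 33.3864.
Reliability = 33.3864 / 64.296 = 0.519.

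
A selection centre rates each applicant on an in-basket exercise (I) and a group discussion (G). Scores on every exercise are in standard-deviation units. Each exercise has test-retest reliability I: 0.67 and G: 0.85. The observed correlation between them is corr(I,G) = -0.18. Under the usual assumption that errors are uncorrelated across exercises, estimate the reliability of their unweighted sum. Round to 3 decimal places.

Var(I+G) = 2 + 2·[(-0.18)] = 2 − 0.36 = 1.64.
Because errors are independent across components, Cov(Tᵢ,Tⱼ) = Cov(Xᵢ,Xⱼ); the off-diagonal part of the true-score variance is the same as above.
True-score variance = [0.67 + 0.85] − 0.36 = 1.52 − 0.36 = 1.16.
Reliability = 1.16 / 1.64 = 0.707.

0.707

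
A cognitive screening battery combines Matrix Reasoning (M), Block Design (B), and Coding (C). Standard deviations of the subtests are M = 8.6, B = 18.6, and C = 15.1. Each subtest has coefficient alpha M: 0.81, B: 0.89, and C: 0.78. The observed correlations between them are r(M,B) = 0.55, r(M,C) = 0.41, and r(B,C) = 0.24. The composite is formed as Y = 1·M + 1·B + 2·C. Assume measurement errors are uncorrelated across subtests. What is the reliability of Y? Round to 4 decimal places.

0.8730

Var(Y) = 8.6² + 18.6² + 2²·15.1² + 2·[8.6·18.6·0.55 + 2·8.6·15.1·0.41 + 2·18.6·15.1·0.24] = 1331.96 + 658.552 = 1990.51.
Under uncorrelated errors the observed covariances equal the true-score covariances, so only the own-variance terms attenuate.
True-score variance = [8.6²·0.81 + 18.6²·0.89 + 2²·15.1²·0.78] + 658.552 = 1079.2 + 658.552 = 1737.76.
Reliability = 1737.76 / 1990.51 = 0.8730.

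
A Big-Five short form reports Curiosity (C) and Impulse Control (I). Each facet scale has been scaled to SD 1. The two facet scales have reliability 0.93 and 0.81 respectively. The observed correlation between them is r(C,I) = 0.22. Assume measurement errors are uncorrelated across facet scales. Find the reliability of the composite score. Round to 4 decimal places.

0.8934

Var(C+I) = 2 + 2·[0.22] = 2 + 0.44 = 2.44.
Under uncorrelated errors the observed covariances equal the true-score covariances, so only the own-variance terms attenuate.
True-score variance = [0.93 + 0.81] + 0.44 = 1.74 + 0.44 = 2.18.
Reliability = 2.18 / 2.44 = 0.8934.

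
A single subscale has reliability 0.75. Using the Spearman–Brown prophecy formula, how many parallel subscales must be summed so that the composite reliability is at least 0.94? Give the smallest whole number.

k ≥ ρ*(1−ρ₁)/(ρ₁(1−ρ*)) = 0.94·0.25 / (0.75·0.06) = 5.222.
Smallest integer k = 6.

6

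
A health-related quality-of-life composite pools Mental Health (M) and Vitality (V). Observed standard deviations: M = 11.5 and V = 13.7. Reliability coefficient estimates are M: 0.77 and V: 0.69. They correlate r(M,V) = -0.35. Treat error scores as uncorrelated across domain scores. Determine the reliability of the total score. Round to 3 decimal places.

0.577

Var(M+V) = 11.5² + 13.7² + 2·[11.5·13.7·(-0.35)] = 319.94 − 110.285 = 209.655.
Under uncorrelated errors the observed covariances equal the true-score covariances, so only the own-variance terms attenuate.
True-score variance = [11.5²·0.77 + 13.7²·0.69] − 110.285 = 231.339 − 110.285 = 121.054.
Reliability = 121.054 / 209.655 = 0.577.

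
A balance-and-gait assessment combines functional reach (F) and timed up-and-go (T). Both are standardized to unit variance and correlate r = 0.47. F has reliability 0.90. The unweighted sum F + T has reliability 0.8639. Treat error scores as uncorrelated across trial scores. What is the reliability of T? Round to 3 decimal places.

0.700

Var(F+T) = 2 + 2·0.47 = 2.940.
True-score variance = ρ_F + ρ_T + 2·0.47, so 0.8639 = (0.90 + ρ_T + 0.94) / 2.940.
ρ_T = 0.8639·2.940 − 0.90 − 0.94 = 0.700.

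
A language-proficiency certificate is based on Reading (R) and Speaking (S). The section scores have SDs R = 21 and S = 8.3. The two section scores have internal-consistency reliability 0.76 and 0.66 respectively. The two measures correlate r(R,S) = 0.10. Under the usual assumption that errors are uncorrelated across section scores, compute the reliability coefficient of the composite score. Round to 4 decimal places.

0.7627

Var(R+S) = 21² + 8.3² + 2·[21·8.3·0.10] = 509.89 + 34.86 = 544.75.
Under uncorrelated errors the observed covariances equal the true-score covariances, so only the own-variance terms attenuate.
True-score variance = [21²·0.76 + 8.3²·0.66] + 34.86 = 380.627 + 34.86 = 415.487.
Reliability = 415.487 / 544.75 = 0.7627.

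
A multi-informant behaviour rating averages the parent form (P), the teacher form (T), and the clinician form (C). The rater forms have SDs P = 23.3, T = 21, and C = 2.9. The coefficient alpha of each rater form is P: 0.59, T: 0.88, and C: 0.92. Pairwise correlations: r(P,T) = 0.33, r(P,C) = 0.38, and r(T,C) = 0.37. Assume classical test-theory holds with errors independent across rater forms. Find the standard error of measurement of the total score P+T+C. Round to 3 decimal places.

16.619

Var(total) = 992.3 + 419.357 = 1411.66.
True-score variance = 716.122 + 419.357 = 1135.48, so reliability = 0.8044.
Error variance = 1411.66 − 1135.48 = 276.178; SEM = √276.178 = 16.619.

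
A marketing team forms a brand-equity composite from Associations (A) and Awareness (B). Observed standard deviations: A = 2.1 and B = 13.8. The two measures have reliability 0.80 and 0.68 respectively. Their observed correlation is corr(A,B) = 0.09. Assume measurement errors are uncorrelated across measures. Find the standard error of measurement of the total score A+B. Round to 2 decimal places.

7.86

Var(total) = 194.85 + 5.2164 = 200.066.
True-score variance = 133.027 + 5.2164 = 138.244, so reliability = 0.6910.
Error variance = 200.066 − 138.244 = 61.8228; SEM = √61.8228 = 7.86.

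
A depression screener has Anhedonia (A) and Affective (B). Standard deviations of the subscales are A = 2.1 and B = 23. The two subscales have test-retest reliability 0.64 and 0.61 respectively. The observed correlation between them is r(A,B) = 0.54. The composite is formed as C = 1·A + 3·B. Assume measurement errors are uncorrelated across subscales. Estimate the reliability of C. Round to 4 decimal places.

Var(C) = 2.1² + 3²·23² + 2·[3·2.1·23·0.54] = 4765.41 + 156.492 = 4921.9.
With uncorrelated errors the cross-covariances are all true-score covariance, so they carry over unchanged; only the diagonal terms shrink to ρᵢσᵢ².
True-score variance = [2.1²·0.64 + 3²·23²·0.61] + 156.492 = 2907.03 + 156.492 = 3063.52.
Reliability = 3063.52 / 4921.9 = 0.6224.

0.6224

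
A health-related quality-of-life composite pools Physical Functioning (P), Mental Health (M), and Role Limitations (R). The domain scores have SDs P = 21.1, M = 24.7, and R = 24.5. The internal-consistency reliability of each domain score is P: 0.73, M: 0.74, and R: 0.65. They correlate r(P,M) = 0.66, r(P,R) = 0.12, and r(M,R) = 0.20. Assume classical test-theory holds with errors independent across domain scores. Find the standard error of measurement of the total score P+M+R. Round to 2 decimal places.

22.11

Var(total) = 1655.55 + 1054.07 = 2709.62.
True-score variance = 1166.63 + 1054.07 = 2220.7, so reliability = 0.8196.
Error variance = 2709.62 − 2220.7 = 488.918; SEM = √488.918 = 22.11.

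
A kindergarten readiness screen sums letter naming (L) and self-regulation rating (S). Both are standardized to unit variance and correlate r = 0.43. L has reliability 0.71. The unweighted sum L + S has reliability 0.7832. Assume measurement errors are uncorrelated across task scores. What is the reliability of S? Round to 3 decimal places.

0.670

Var(L+S) = 2 + 2·0.43 = 2.860.
True-score variance = ρ_L + ρ_S + 2·0.43, so 0.7832 = (0.71 + ρ_S + 0.86) / 2.860.
ρ_S = 0.7832·2.860 − 0.71 − 0.86 = 0.670.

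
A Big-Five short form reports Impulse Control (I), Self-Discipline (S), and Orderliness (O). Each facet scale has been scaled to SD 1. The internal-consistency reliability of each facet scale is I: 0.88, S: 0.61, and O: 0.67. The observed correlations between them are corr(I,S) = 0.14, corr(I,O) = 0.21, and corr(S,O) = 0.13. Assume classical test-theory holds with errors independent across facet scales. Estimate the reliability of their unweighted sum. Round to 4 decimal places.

Var(I+S+O) = 3 + 2·[0.14 + 0.21 + 0.13] = 3 + 0.96 = 3.96.
With uncorrelated errors the cross-covariances are all true-score covariance, so they carry over unchanged; only the diagonal terms shrink to ρᵢσᵢ².
True-score variance = [0.88 + 0.61 + 0.67] + 0.96 = 2.16 + 0.96 = 3.12.
Reliability = 3.12 / 3.96 = 0.7879.

0.7879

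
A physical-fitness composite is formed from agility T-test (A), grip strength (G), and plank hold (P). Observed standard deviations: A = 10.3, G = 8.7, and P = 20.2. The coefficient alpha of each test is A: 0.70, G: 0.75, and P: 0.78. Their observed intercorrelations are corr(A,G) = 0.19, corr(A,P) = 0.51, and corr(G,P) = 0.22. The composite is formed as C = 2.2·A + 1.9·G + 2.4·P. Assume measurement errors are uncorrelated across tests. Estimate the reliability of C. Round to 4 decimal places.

Var(C) = 2.2²·10.3² + 1.9²·8.7² + 2.4²·20.2² + 2·[4.18·10.3·8.7·0.19 + 5.28·10.3·20.2·0.51 + 4.56·8.7·20.2·0.22] = 3137.03 + 1615.47 = 4752.5.
Because errors are independent across components, Cov(Tᵢ,Tⱼ) = Cov(Xᵢ,Xⱼ); the off-diagonal part of the true-score variance is the same as above.
True-score variance = [2.2²·10.3²·0.70 + 1.9²·8.7²·0.75 + 2.4²·20.2²·0.78] + 1615.47 = 2397.61 + 1615.47 = 4013.07.
Reliability = 4013.07 / 4752.5 = 0.8444.

0.8444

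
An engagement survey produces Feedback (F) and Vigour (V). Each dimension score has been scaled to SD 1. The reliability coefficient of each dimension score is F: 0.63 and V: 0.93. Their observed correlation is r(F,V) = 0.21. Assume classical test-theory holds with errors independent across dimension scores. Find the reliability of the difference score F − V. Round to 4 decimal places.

0.7215

Var(F−V) = 1 + 1 − 2·0.21 = 2 − 0.42 = 1.58.
With uncorrelated errors the cross-covariances are all true-score covariance, so they carry over unchanged; only the diagonal terms shrink to ρᵢσᵢ².
True-score variance = [0.63 + 0.93] − 0.42 = 1.56 − 0.42 = 1.14.
Reliability = 1.14 / 1.58 = 0.7215.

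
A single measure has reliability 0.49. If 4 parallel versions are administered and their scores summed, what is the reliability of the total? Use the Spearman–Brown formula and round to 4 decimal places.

0.7935

ρ_k = kρ / (1 + (k−1)ρ) = 4·0.49 / (1 + 3·0.49) = 1.960 / 2.470 = 0.7935.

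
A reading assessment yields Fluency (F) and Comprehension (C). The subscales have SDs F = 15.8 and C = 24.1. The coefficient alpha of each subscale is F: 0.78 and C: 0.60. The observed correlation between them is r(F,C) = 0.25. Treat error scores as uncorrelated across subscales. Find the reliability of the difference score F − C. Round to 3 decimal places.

Var(F−C) = 15.8² + 24.1² − 2·15.8·24.1·0.25 = 830.45 − 190.39 = 640.06.
With uncorrelated errors the cross-covariances are all true-score covariance, so they carry over unchanged; only the diagonal terms shrink to ρᵢσᵢ².
True-score variance = [15.8²·0.78 + 24.1²·0.60] − 190.39 = 543.205 − 190.39 = 352.815.
Reliability = 352.815 / 640.06 = 0.551.

0.551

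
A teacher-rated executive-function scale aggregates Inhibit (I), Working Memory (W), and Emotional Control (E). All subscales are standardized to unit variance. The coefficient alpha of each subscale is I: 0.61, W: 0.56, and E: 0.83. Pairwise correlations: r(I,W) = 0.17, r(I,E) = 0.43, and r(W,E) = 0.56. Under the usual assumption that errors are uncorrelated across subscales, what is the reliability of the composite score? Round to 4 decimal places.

0.8120

Var(I+W+E) = 3 + 2·[0.17 + 0.43 + 0.56] = 3 + 2.32 = 5.32.
With uncorrelated errors the cross-covariances are all true-score covariance, so they carry over unchanged; only the diagonal terms shrink to ρᵢσᵢ².
True-score variance = [0.61 + 0.56 + 0.83] + 2.32 = 2 + 2.32 = 4.32.
Reliability = 4.32 / 5.32 = 0.8120.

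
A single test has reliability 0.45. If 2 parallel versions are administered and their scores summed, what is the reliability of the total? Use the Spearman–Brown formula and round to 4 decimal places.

ρ_k = kρ / (1 + (k−1)ρ) = 2·0.45 / (1 + 1·0.45) = 0.900 / 1.450 = 0.6207.

0.6207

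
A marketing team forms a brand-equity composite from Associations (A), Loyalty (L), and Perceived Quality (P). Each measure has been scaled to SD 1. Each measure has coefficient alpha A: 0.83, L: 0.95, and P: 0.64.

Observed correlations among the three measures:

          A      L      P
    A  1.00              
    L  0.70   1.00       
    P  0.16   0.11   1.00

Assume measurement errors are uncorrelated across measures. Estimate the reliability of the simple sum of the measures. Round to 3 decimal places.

Var(A+L+P) = 3 + 2·[0.70 + 0.16 + 0.11] = 3 + 1.94 = 4.94.
Under uncorrelated errors the observed covariances equal the true-score covariances, so only the own-variance terms attenuate.
True-score variance = [0.83 + 0.95 + 0.64] + 1.94 = 2.42 + 1.94 = 4.36.
Reliability = 4.36 / 4.94 = 0.883.

0.883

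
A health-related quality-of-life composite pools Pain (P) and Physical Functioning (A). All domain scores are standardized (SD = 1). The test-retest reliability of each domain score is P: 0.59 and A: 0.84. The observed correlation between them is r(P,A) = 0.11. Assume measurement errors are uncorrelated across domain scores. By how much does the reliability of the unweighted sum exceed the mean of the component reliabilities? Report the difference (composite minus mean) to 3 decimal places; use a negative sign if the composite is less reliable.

0.028

Var(sum) = 2 + 0.22 = 2.22; true-score variance = 1.43 + 0.22 = 1.65; composite reliability = 0.7432.
Mean component reliability = 0.7150.
Difference = 0.7432 − 0.7150 = 0.028.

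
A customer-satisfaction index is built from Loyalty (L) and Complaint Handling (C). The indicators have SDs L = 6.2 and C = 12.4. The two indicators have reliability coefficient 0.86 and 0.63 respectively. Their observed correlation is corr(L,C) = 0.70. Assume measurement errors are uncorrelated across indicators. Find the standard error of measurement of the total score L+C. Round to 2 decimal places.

Var(total) = 192.2 + 107.632 = 299.832.
True-score variance = 129.927 + 107.632 = 237.559, so reliability = 0.7923.
Error variance = 299.832 − 237.559 = 62.2728; SEM = √62.2728 = 7.89.

7.89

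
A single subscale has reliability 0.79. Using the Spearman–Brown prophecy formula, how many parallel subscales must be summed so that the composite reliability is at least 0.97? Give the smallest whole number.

k ≥ ρ*(1−ρ₁)/(ρ₁(1−ρ*)) = 0.97·0.21 / (0.79·0.03) = 8.595.
Smallest integer k = 9.

9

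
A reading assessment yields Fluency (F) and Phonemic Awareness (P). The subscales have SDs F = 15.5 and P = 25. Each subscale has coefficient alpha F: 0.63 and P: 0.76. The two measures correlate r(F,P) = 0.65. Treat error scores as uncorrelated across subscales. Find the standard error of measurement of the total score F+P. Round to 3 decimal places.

Var(total) = 865.25 + 503.75 = 1369.
True-score variance = 626.357 + 503.75 = 1130.11, so reliability = 0.8255.
Error variance = 1369 − 1130.11 = 238.892; SEM = √238.892 = 15.456.

15.456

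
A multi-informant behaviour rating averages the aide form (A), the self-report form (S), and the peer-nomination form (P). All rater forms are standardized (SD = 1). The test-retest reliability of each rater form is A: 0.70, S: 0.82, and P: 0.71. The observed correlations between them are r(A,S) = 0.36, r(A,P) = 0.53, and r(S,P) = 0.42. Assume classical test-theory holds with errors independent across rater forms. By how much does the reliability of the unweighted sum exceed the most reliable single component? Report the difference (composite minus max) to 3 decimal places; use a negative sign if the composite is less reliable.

Var(sum) = 3 + 2.62 = 5.62; true-score variance = 2.23 + 2.62 = 4.85; composite reliability = 0.8630.
Max component reliability = 0.8200.
Difference = 0.8630 − 0.8200 = 0.043.

0.043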